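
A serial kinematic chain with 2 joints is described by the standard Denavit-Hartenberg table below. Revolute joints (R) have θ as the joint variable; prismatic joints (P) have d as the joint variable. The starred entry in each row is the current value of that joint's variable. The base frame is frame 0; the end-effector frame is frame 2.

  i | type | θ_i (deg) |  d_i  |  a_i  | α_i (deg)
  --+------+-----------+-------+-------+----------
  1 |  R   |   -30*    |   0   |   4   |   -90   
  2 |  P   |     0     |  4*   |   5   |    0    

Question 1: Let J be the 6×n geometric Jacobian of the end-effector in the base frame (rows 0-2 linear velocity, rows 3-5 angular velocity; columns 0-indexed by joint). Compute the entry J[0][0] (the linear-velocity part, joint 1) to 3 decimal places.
1.036

axis z_0 = ẑ; lever o_n−o_0 = (9.7942,-1.0359,0.0000)
cross product → J_v[:, 0] = (1.0359,9.7942,-0.0000)
J_ω[:, 0] = z_0
entry J[0][0] = 1.0359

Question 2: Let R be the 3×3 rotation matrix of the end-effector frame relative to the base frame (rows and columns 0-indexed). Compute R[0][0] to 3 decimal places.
End-effector x-axis (col 0 of R) = (0.8660,-0.5000,0.0000)
R[0][0] = 0.8660

0.866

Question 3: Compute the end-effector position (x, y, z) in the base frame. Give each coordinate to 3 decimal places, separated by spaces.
after link 1: o_1 = (3.4641, -2.0000, 0.0000)
after link 2: o_2 = (9.7942, -1.0359, 0.0000)

9.794 -1.036 0.000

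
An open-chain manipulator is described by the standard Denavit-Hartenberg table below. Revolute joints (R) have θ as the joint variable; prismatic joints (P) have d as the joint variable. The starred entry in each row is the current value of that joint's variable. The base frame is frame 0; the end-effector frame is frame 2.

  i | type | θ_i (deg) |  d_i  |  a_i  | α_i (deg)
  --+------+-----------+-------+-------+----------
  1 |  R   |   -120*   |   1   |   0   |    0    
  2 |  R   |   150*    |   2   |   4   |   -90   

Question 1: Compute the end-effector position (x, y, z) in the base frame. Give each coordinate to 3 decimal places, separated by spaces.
after link 1: o_1 = (0.0000, 0.0000, 1.0000)
after link 2: o_2 = (3.4641, 2.0000, 3.0000)

3.464 2.000 3.000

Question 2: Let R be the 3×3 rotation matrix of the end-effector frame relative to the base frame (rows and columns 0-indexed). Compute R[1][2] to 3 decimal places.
0.866

End-effector z-axis (col 2 of R) = (-0.5000,0.8660,0.0000)
R[1][2] = 0.8660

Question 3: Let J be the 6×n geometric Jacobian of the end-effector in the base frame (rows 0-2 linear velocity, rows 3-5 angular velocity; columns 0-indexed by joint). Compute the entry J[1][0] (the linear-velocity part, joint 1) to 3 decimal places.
3.464

axis z_0 = ẑ; lever o_n−o_0 = (3.4641,2.0000,3.0000)
cross product → J_v[:, 0] = (-2.0000,3.4641,0.0000)
J_ω[:, 0] = z_0
entry J[1][0] = 3.4641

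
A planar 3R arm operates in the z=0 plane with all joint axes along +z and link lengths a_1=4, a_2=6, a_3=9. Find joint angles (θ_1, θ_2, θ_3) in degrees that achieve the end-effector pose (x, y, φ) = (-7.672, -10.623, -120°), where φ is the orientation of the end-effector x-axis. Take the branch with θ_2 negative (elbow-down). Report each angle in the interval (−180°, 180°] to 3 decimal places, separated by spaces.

-45.009 -134.992 60.001

wrist centre = target − a_3·(cos φ, sin φ) = (-3.1720, -2.8288)
cos θ_2 = (18.0635−4²−6²)/(2·4·6) = -0.7070; θ_2 = -134.9921° (elbow-down)
β = atan2(-2.8288,-3.1720) = -138.2736°; ψ = atan2(-4.2432,-0.2421) = -93.2650°
θ_1 = β − ψ = -45.0087°
θ_3 = φ − θ_1 − θ_2 = 60.0008° (wrapped to (-180°,180°])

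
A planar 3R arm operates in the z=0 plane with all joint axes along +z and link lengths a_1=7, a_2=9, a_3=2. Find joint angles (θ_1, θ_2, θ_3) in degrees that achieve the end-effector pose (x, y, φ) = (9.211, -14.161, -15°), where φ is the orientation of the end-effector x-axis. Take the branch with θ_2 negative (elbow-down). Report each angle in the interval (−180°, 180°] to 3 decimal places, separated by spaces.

wrist centre = target − a_3·(cos φ, sin φ) = (7.2791, -13.6434)
cos θ_2 = (239.1273−7²−9²)/(2·7·9) = 0.8661; θ_2 = -29.9926° (elbow-down)
β = atan2(-13.6434,7.2791) = -61.9187°; ψ = atan2(-4.4990,14.7948) = -16.9141°
θ_1 = β − ψ = -45.0046°
θ_3 = φ − θ_1 − θ_2 = 59.9972° (wrapped to (-180°,180°])

-45.005 -29.993 59.997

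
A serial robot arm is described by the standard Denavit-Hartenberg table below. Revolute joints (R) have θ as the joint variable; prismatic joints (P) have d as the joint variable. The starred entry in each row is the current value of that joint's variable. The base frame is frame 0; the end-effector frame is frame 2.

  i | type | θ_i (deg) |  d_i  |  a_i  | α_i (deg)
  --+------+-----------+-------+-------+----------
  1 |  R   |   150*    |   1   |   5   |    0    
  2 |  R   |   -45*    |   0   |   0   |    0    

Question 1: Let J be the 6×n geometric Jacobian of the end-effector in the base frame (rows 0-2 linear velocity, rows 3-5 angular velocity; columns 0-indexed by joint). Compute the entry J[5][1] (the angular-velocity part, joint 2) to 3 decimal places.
1.000

axis z_1 = (0.0000,0.0000,1.0000); lever o_n−o_1 = (0.0000,0.0000,0.0000)
cross product → J_v[:, 1] = (0.0000,0.0000,0.0000)
J_ω[:, 1] = z_1
entry J[5][1] = 1.0000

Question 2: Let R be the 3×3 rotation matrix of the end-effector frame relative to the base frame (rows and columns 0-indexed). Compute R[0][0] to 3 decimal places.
End-effector x-axis (col 0 of R) = (-0.2588,0.9659,0.0000)
R[0][0] = -0.2588

-0.259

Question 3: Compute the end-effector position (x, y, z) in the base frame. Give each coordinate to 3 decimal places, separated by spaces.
after link 1: o_1 = (-4.3301, 2.5000, 1.0000)
after link 2: o_2 = (-4.3301, 2.5000, 1.0000)

-4.330 2.500 1.000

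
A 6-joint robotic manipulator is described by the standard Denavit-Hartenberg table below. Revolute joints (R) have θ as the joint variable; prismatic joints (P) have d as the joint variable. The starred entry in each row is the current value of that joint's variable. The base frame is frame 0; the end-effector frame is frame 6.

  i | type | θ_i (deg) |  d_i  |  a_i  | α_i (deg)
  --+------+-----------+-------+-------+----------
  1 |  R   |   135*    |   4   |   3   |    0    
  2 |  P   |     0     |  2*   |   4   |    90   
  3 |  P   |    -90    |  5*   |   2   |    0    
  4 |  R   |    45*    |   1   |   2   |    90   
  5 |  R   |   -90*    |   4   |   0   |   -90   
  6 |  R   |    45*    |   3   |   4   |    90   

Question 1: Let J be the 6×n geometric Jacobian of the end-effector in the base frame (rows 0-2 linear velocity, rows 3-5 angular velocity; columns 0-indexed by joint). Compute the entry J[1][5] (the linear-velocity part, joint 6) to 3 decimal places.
axis z_5 = (-0.5000,0.5000,-0.7071); lever o_n−o_5 = (-4.9142,0.9142,-0.1213)
cross product → J_v[:, 5] = (0.5858,3.4142,2.0000)
J_ω[:, 5] = z_5
entry J[1][5] = 3.4142

3.414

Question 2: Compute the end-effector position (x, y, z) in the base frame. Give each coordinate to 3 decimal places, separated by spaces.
-4.621 9.107 -0.364

after link 1: o_1 = (-2.1213, 2.1213, 4.0000)
after link 2: o_2 = (-4.9497, 4.9497, 6.0000)
after link 3: o_3 = (-1.4142, 8.4853, 4.0000)
after link 4: o_4 = (-1.7071, 10.1924, 2.5858)
after link 5: o_5 = (0.2929, 8.1924, -0.2426)
after link 6: o_6 = (-4.6213, 9.1066, -0.3640)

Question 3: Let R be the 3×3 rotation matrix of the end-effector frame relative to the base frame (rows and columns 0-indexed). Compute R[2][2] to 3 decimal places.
-0.500

End-effector z-axis (col 2 of R) = (-0.1464,-0.8536,-0.5000)
R[2][2] = -0.5000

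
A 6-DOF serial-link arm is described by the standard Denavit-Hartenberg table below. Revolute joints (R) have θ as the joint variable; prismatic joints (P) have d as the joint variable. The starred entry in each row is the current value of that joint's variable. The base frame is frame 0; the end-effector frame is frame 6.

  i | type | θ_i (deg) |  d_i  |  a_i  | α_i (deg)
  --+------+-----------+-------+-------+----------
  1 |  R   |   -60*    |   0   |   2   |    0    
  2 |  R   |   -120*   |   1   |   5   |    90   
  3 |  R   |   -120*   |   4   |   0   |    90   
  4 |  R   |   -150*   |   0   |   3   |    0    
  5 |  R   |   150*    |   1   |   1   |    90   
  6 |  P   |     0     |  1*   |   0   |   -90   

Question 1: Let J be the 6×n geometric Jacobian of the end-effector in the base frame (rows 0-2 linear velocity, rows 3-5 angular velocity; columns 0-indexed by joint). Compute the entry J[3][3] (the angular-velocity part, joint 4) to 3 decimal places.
0.866

axis z_3 = (0.8660,0.0000,0.5000); lever o_n−o_3 = (0.0670,-2.5000,1.8840)
cross product → J_v[:, 3] = (1.2500,-1.5981,-2.1651)
J_ω[:, 3] = z_3
entry J[3][3] = 0.8660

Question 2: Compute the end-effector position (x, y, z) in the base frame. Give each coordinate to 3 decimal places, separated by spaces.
after link 1: o_1 = (1.0000, -1.7321, 0.0000)
after link 2: o_2 = (-4.0000, -1.7321, 1.0000)
after link 3: o_3 = (-4.0000, 2.2679, 1.0000)
after link 4: o_4 = (-5.2990, 0.7679, 3.2500)
after link 5: o_5 = (-3.9330, 0.7679, 2.8840)
after link 6: o_6 = (-3.9330, -0.2321, 2.8840)

-3.933 -0.232 2.884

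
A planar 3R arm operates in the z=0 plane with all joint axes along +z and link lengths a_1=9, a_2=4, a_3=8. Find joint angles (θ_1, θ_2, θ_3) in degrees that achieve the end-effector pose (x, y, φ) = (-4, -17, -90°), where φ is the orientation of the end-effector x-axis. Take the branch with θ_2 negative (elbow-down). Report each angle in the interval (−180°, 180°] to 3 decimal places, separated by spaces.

-90.000 -90.000 90.000

wrist centre = target − a_3·(cos φ, sin φ) = (-4.0000, -9.0000)
cos θ_2 = (97.0000−9²−4²)/(2·9·4) = 0.0000; θ_2 = -90.0000° (elbow-down)
β = atan2(-9.0000,-4.0000) = -113.9625°; ψ = atan2(-4.0000,9.0000) = -23.9625°
θ_1 = β − ψ = -90.0000°
θ_3 = φ − θ_1 − θ_2 = 90.0000° (wrapped to (-180°,180°])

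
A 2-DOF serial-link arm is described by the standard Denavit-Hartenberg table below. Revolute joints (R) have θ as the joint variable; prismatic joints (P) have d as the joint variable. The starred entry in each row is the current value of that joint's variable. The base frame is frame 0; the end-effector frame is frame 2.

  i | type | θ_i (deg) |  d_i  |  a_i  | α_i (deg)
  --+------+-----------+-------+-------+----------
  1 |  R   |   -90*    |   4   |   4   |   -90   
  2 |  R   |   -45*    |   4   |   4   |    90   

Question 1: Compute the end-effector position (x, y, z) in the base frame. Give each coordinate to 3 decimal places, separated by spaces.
after link 1: o_1 = (0.0000, -4.0000, 4.0000)
after link 2: o_2 = (4.0000, -6.8284, 6.8284)

4.000 -6.828 6.828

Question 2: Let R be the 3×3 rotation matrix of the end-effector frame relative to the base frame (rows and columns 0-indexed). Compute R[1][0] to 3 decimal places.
End-effector x-axis (col 0 of R) = (0.0000,-0.7071,0.7071)
R[1][0] = -0.7071

-0.707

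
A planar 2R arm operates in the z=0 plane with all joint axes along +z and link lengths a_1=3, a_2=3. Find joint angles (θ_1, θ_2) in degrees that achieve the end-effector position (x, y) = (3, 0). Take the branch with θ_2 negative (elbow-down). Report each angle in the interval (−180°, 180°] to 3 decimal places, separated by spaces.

cos θ_2 = (9.0000−3²−3²)/(2·3·3) = -0.5000; θ_2 = -120.0000° (elbow-down)
β = atan2(0.0000,3.0000) = 0.0000°; ψ = atan2(-2.5981,1.5000) = -60.0000°
θ_1 = β − ψ = 60.0000°

60.000 -120.000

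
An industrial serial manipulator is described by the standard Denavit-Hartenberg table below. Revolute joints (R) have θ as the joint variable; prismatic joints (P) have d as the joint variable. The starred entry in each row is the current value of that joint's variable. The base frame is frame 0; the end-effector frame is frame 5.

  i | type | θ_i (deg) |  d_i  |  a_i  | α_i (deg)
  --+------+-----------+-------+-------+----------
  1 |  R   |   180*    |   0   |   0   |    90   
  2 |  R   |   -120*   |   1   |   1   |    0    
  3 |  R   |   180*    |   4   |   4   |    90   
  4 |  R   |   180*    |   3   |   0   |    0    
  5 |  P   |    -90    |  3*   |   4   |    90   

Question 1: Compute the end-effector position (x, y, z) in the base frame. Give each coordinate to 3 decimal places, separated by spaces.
after link 1: o_1 = (0.0000, 0.0000, 0.0000)
after link 2: o_2 = (0.5000, 1.0000, -0.8660)
after link 3: o_3 = (-1.5000, 5.0000, 2.5981)
after link 4: o_4 = (-4.0981, 5.0000, 1.0981)
after link 5: o_5 = (-6.6962, 9.0000, -0.4019)

-6.696 9.000 -0.402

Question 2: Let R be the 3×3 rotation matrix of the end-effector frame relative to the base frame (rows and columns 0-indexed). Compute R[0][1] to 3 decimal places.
-0.866

End-effector y-axis (col 1 of R) = (-0.8660,0.0000,-0.5000)
R[0][1] = -0.8660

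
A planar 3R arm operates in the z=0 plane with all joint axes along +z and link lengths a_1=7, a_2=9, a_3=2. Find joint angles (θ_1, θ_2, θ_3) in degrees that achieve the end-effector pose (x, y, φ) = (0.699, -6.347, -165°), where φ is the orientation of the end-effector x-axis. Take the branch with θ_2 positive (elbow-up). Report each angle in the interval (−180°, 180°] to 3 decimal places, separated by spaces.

wrist centre = target − a_3·(cos φ, sin φ) = (2.6309, -5.8294)
cos θ_2 = (40.9028−7²−9²)/(2·7·9) = -0.7071; θ_2 = 135.0011° (elbow-up)
β = atan2(-5.8294,2.6309) = -65.7098°; ψ = atan2(6.3638,0.6359) = 84.2936°
θ_1 = β − ψ = -150.0034°
θ_3 = φ − θ_1 − θ_2 = -149.9977° (wrapped to (-180°,180°])

-150.003 135.001 -149.998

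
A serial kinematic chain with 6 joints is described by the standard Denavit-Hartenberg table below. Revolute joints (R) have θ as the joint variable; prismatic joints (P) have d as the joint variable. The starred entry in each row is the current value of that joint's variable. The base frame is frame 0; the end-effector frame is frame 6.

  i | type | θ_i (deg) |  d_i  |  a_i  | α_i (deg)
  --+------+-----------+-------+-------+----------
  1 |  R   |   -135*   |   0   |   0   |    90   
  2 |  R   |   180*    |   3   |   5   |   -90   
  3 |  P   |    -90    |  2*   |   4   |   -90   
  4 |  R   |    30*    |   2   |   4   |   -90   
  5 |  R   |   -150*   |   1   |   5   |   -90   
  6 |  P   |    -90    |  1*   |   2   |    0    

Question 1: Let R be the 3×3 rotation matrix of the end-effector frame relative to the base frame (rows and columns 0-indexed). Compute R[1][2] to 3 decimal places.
0.919

End-effector z-axis (col 2 of R) = (0.3062,0.9186,0.2500)
R[1][2] = 0.9186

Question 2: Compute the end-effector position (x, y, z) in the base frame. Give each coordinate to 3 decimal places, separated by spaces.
after link 1: o_1 = (0.0000, 0.0000, 0.0000)
after link 2: o_2 = (1.4142, 5.6569, 0.0000)
after link 3: o_3 = (-1.4142, 8.4853, -2.0000)
after link 4: o_4 = (-2.4495, 12.3490, 0.0000)
after link 5: o_5 = (2.3235, 11.1115, -1.2990)
after link 6: o_6 = (3.3368, 11.3230, 0.6830)

3.337 11.323 0.683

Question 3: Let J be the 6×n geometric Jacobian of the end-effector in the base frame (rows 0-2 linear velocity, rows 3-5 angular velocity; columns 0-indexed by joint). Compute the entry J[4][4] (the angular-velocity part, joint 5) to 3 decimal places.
-0.354

axis z_4 = (0.3536,-0.3536,0.8660); lever o_n−o_4 = (5.7863,-1.0260,0.6830)
cross product → J_v[:, 4] = (0.6470,4.7696,1.6830)
J_ω[:, 4] = z_4
entry J[4][4] = -0.3536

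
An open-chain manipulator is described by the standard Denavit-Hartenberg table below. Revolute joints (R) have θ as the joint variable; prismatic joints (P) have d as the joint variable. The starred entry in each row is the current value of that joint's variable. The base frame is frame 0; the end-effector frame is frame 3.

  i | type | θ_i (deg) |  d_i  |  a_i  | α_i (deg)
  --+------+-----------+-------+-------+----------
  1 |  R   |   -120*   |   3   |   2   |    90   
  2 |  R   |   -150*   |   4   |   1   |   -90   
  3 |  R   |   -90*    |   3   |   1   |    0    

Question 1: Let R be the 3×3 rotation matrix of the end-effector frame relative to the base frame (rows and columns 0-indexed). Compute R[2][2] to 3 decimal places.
End-effector z-axis (col 2 of R) = (-0.2500,-0.4330,-0.8660)
R[2][2] = -0.8660

-0.866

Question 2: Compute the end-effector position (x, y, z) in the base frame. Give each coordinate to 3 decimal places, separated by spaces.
after link 1: o_1 = (-1.0000, -1.7321, 3.0000)
after link 2: o_2 = (-4.0311, 1.0179, 2.5000)
after link 3: o_3 = (-5.6471, 0.2189, -0.0981)

-5.647 0.219 -0.098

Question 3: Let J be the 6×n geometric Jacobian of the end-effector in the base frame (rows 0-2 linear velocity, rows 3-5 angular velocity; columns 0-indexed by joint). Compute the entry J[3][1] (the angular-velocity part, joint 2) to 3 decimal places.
axis z_1 = (-0.8660,0.5000,0.0000); lever o_n−o_1 = (-4.6471,1.9510,-3.0981)
cross product → J_v[:, 1] = (-1.5490,-2.6830,0.6340)
J_ω[:, 1] = z_1
entry J[3][1] = -0.8660

-0.866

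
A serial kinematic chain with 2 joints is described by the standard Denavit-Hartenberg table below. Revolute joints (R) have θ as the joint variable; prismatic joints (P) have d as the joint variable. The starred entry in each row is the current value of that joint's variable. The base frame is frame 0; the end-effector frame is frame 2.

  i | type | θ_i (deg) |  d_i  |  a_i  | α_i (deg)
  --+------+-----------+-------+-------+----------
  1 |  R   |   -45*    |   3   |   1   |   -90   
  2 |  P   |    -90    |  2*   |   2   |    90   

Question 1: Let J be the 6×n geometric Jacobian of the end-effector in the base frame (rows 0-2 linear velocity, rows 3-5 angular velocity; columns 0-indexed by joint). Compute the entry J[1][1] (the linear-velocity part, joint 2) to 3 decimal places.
prismatic axis z_1 = (0.7071,0.7071,0.0000)
J_v[:, 1] = z_1; J_ω[:, 1] = (0,0,0)
entry J[1][1] = 0.7071

0.707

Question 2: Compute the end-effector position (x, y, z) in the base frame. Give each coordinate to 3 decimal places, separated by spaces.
after link 1: o_1 = (0.7071, -0.7071, 3.0000)
after link 2: o_2 = (2.1213, 0.7071, 5.0000)

2.121 0.707 5.000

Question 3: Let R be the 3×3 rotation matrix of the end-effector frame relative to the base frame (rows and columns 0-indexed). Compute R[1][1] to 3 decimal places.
0.707

End-effector y-axis (col 1 of R) = (0.7071,0.7071,0.0000)
R[1][1] = 0.7071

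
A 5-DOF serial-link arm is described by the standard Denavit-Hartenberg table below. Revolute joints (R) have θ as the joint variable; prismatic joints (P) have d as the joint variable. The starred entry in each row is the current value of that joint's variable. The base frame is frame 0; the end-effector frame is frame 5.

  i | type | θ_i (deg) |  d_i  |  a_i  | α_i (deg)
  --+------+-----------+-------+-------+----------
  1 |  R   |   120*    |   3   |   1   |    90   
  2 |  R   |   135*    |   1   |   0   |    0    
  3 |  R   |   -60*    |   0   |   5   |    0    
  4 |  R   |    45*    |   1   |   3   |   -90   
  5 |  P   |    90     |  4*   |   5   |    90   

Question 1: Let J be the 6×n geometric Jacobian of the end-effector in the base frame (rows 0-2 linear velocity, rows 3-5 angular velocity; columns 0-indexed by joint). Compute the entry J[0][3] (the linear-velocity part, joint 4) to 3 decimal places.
0.299

axis z_3 = (0.8660,0.5000,0.0000); lever o_n−o_3 = (-0.9821,-6.2990,0.5981)
cross product → J_v[:, 3] = (0.2990,-0.5179,-4.9641)
J_ω[:, 3] = z_3
entry J[0][3] = 0.2990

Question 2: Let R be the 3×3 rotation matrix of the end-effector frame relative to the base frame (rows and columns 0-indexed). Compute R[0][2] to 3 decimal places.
0.250

End-effector z-axis (col 2 of R) = (0.2500,-0.4330,0.8660)
R[0][2] = 0.2500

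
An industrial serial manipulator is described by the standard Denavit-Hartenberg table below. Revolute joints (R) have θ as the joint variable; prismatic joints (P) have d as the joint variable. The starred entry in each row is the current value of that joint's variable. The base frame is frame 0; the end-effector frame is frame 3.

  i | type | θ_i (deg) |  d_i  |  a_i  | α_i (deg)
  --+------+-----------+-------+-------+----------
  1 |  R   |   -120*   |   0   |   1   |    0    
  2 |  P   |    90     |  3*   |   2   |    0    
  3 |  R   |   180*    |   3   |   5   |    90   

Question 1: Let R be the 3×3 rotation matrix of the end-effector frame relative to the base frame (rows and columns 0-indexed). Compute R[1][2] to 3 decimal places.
End-effector z-axis (col 2 of R) = (0.5000,0.8660,0.0000)
R[1][2] = 0.8660

0.866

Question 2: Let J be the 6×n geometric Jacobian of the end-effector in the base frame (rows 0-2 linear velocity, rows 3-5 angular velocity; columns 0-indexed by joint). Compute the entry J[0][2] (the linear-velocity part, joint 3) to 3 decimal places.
axis z_2 = (0.0000,0.0000,1.0000); lever o_n−o_2 = (-4.3301,2.5000,3.0000)
cross product → J_v[:, 2] = (-2.5000,-4.3301,0.0000)
J_ω[:, 2] = z_2
entry J[0][2] = -2.5000

-2.500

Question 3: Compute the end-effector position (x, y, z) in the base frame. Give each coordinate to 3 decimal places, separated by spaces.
after link 1: o_1 = (-0.5000, -0.8660, 0.0000)
after link 2: o_2 = (1.2321, -1.8660, 3.0000)
after link 3: o_3 = (-3.0981, 0.6340, 6.0000)

-3.098 0.634 6.000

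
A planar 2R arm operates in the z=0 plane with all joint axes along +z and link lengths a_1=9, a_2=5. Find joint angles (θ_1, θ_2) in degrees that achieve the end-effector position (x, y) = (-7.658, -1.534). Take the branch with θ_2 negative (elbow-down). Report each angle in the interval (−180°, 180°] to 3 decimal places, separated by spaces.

cos θ_2 = (60.9981−9²−5²)/(2·9·5) = -0.5000; θ_2 = -120.0014° (elbow-down)
β = atan2(-1.5340,-7.6580) = -168.6728°; ψ = atan2(-4.3301,6.4999) = -33.6706°
θ_1 = β − ψ = -135.0022°

-135.002 -120.001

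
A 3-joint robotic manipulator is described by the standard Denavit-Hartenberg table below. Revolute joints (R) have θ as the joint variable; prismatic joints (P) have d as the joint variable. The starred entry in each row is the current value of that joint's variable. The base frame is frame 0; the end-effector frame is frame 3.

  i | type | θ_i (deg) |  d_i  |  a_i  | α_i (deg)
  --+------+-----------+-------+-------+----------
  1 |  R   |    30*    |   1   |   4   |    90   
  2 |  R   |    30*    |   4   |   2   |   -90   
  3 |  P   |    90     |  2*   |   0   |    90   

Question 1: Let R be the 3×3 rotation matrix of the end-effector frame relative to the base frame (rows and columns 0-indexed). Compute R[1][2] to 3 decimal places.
End-effector z-axis (col 2 of R) = (0.7500,0.4330,0.5000)
R[1][2] = 0.4330

0.433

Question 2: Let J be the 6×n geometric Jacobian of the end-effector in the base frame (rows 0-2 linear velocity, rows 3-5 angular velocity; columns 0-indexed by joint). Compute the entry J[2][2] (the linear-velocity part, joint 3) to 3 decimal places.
0.866

prismatic axis z_2 = (-0.4330,-0.2500,0.8660)
J_v[:, 2] = z_2; J_ω[:, 2] = (0,0,0)
entry J[2][2] = 0.8660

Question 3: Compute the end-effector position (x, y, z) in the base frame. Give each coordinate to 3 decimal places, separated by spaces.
6.098 -1.098 3.732

after link 1: o_1 = (3.4641, 2.0000, 1.0000)
after link 2: o_2 = (6.9641, -0.5981, 2.0000)
after link 3: o_3 = (6.0981, -1.0981, 3.7321)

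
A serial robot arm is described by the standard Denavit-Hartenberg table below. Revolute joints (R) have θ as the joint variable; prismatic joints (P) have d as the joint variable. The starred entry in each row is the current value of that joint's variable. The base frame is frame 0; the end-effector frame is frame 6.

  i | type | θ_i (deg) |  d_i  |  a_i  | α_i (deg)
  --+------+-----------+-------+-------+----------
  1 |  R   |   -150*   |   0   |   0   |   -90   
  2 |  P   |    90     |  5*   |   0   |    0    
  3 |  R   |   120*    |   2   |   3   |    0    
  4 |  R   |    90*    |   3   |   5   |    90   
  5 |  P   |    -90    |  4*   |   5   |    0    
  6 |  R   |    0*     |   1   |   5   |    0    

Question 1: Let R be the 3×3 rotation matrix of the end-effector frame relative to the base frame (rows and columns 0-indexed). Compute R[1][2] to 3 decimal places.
End-effector z-axis (col 2 of R) = (0.7500,0.4330,0.5000)
R[1][2] = 0.4330

0.433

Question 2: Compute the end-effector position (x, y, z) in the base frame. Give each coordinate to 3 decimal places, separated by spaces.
3.835 2.214 8.330

after link 1: o_1 = (0.0000, 0.0000, 0.0000)
after link 2: o_2 = (2.5000, -4.3301, 0.0000)
after link 3: o_3 = (5.7500, -4.7631, 1.5000)
after link 4: o_4 = (5.0849, -8.6112, 5.8301)
after link 5: o_5 = (5.5849, -2.5490, 7.8301)
after link 6: o_6 = (3.8349, 2.2141, 8.3301)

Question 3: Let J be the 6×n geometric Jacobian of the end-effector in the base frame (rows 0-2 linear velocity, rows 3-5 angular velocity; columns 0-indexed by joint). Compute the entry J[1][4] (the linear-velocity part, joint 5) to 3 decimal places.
0.433

prismatic axis z_4 = (0.7500,0.4330,0.5000)
J_v[:, 4] = z_4; J_ω[:, 4] = (0,0,0)
entry J[1][4] = 0.4330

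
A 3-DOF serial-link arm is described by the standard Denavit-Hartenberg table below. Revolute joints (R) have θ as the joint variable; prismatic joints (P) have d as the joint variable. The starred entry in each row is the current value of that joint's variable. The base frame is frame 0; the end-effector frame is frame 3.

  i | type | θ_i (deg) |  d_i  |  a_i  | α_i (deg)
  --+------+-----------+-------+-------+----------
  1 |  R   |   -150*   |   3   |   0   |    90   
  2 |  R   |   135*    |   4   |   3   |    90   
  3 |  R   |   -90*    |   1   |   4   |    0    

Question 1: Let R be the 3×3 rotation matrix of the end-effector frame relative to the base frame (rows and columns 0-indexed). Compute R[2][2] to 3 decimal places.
0.707

End-effector z-axis (col 2 of R) = (-0.6124,-0.3536,0.7071)
R[2][2] = 0.7071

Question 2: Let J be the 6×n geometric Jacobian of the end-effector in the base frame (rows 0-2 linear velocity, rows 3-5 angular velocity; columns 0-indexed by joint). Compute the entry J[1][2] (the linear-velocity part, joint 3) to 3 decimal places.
axis z_2 = (-0.6124,-0.3536,0.7071); lever o_n−o_2 = (1.3876,-3.8177,0.7071)
cross product → J_v[:, 2] = (2.4495,1.4142,2.8284)
J_ω[:, 2] = z_2
entry J[1][2] = 1.4142

1.414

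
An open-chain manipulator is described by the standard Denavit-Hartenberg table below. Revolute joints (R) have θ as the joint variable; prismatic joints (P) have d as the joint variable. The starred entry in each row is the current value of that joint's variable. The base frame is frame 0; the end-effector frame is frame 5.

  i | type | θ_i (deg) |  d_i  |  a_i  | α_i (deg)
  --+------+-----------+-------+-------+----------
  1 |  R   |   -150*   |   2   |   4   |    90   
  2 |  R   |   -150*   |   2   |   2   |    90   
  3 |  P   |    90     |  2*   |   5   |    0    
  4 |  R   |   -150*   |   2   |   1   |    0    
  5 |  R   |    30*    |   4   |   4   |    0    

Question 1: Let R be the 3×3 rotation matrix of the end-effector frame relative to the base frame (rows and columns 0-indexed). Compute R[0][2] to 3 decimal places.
0.433

End-effector z-axis (col 2 of R) = (0.4330,0.2500,0.8660)
R[0][2] = 0.4330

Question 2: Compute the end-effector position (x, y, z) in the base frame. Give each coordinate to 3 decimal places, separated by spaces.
after link 1: o_1 = (-3.4641, -2.0000, 2.0000)
after link 2: o_2 = (-2.9641, 0.5981, 1.0000)
after link 3: o_3 = (-4.5981, 5.4282, 2.7321)
after link 4: o_4 = (-2.9240, 5.3947, 4.2141)
after link 5: o_5 = (2.4061, 6.1627, 5.9462)

2.406 6.163 5.946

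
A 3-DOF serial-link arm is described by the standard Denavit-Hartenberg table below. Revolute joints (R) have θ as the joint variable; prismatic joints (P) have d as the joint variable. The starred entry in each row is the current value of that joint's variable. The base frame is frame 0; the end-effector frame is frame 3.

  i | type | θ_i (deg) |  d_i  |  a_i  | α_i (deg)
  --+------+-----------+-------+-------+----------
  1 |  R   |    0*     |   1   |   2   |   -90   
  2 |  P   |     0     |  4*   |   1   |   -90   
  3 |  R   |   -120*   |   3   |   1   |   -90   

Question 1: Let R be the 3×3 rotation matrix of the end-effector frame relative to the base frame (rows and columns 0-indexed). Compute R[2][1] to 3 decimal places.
End-effector y-axis (col 1 of R) = (0.0000,-0.0000,1.0000)
R[2][1] = 1.0000

1.000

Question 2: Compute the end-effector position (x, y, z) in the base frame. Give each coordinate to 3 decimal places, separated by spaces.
after link 1: o_1 = (2.0000, 0.0000, 1.0000)
after link 2: o_2 = (3.0000, 4.0000, 1.0000)
after link 3: o_3 = (2.5000, 4.8660, -2.0000)

2.500 4.866 -2.000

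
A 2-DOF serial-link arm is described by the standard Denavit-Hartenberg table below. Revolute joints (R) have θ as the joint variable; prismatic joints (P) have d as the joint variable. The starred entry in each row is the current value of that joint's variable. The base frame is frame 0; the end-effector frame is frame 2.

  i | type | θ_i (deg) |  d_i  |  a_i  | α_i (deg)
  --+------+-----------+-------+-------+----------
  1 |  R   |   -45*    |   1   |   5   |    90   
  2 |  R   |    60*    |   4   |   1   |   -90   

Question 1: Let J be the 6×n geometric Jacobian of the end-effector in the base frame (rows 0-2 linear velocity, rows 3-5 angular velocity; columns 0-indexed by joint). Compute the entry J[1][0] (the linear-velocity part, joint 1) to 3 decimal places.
1.061

axis z_0 = ẑ; lever o_n−o_0 = (1.0607,-6.7175,1.8660)
cross product → J_v[:, 0] = (6.7175,1.0607,-0.0000)
J_ω[:, 0] = z_0
entry J[1][0] = 1.0607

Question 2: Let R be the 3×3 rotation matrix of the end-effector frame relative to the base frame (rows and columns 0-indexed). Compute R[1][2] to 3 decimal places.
End-effector z-axis (col 2 of R) = (-0.6124,0.6124,0.5000)
R[1][2] = 0.6124

0.612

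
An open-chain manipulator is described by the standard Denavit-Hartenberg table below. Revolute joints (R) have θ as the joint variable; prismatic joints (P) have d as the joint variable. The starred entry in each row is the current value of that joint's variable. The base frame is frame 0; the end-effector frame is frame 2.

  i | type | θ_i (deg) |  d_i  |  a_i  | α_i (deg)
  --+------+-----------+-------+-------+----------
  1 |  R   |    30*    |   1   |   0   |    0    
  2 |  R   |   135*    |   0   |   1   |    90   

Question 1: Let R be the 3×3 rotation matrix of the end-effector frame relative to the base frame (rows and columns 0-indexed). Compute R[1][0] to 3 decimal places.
End-effector x-axis (col 0 of R) = (-0.9659,0.2588,0.0000)
R[1][0] = 0.2588

0.259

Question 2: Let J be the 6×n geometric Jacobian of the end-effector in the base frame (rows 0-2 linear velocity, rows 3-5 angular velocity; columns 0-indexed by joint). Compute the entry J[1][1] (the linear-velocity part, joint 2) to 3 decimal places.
axis z_1 = (0.0000,0.0000,1.0000); lever o_n−o_1 = (-0.9659,0.2588,0.0000)
cross product → J_v[:, 1] = (-0.2588,-0.9659,0.0000)
J_ω[:, 1] = z_1
entry J[1][1] = -0.9659

-0.966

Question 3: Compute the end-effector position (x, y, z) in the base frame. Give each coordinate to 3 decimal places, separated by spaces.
after link 1: o_1 = (0.0000, 0.0000, 1.0000)
after link 2: o_2 = (-0.9659, 0.2588, 1.0000)

-0.966 0.259 1.000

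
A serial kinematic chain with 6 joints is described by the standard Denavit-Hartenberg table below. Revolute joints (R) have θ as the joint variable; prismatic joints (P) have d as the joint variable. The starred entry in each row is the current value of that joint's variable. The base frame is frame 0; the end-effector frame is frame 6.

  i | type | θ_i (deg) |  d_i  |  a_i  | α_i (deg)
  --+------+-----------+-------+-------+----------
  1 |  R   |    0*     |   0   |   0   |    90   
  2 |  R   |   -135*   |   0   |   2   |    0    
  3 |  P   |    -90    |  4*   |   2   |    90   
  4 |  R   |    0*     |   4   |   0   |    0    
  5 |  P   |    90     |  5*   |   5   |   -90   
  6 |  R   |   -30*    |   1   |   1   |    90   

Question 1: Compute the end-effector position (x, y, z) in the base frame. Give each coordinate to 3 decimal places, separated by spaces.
after link 1: o_1 = (0.0000, 0.0000, 0.0000)
after link 2: o_2 = (-1.4142, -0.0000, -1.4142)
after link 3: o_3 = (-2.8284, -4.0000, -0.0000)
after link 4: o_4 = (-0.0000, -4.0000, 2.8284)
after link 5: o_5 = (3.5355, -9.0000, 6.3640)
after link 6: o_6 = (4.5962, -9.8660, 6.0104)

4.596 -9.866 6.010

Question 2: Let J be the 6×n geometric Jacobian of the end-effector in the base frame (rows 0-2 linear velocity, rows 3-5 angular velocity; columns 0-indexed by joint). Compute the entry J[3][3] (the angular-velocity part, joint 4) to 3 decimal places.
0.707

axis z_3 = (0.7071,-0.0000,0.7071); lever o_n−o_3 = (7.4246,-5.8660,6.0104)
cross product → J_v[:, 3] = (4.1479,1.0000,-4.1479)
J_ω[:, 3] = z_3
entry J[3][3] = 0.7071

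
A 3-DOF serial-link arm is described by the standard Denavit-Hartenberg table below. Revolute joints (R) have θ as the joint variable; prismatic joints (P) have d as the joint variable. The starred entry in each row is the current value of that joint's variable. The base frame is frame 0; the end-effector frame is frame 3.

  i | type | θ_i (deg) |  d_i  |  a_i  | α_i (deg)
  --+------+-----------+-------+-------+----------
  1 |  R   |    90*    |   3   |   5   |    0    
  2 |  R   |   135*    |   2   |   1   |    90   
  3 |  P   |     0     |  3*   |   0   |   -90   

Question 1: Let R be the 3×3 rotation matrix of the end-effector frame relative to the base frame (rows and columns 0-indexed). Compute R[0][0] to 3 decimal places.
-0.707

End-effector x-axis (col 0 of R) = (-0.7071,-0.7071,0.0000)
R[0][0] = -0.7071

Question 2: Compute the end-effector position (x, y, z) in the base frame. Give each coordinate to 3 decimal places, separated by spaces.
after link 1: o_1 = (0.0000, 5.0000, 3.0000)
after link 2: o_2 = (-0.7071, 4.2929, 5.0000)
after link 3: o_3 = (-2.8284, 6.4142, 5.0000)

-2.828 6.414 5.000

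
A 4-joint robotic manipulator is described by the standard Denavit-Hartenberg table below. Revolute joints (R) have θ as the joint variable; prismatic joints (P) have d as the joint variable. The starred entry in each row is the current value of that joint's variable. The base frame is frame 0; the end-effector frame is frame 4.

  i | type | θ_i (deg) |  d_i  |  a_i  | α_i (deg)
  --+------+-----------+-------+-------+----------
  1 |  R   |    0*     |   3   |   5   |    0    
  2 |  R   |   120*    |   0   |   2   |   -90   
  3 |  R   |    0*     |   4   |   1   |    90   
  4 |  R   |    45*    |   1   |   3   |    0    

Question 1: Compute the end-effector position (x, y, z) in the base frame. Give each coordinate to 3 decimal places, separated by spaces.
after link 1: o_1 = (5.0000, 0.0000, 3.0000)
after link 2: o_2 = (4.0000, 1.7321, 3.0000)
after link 3: o_3 = (0.0359, 0.5981, 3.0000)
after link 4: o_4 = (-2.8619, 1.3745, 4.0000)

-2.862 1.375 4.000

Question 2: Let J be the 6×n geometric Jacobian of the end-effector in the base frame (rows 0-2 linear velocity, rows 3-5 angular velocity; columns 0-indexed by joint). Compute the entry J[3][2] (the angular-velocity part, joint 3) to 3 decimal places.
axis z_2 = (-0.8660,-0.5000,0.0000); lever o_n−o_2 = (-6.8619,-0.3575,1.0000)
cross product → J_v[:, 2] = (-0.5000,0.8660,-3.1213)
J_ω[:, 2] = z_2
entry J[3][2] = -0.8660

-0.866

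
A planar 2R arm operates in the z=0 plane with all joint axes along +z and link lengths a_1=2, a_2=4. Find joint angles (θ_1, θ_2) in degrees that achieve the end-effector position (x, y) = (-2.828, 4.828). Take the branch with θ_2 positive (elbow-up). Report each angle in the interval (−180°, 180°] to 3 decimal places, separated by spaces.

cos θ_2 = (31.3072−2²−4²)/(2·2·4) = 0.7067; θ_2 = 45.0331° (elbow-up)
β = atan2(4.8280,-2.8280) = 120.3596°; ψ = atan2(2.8301,4.8268) = 30.3841°
θ_1 = β − ψ = 89.9755°

89.976 45.033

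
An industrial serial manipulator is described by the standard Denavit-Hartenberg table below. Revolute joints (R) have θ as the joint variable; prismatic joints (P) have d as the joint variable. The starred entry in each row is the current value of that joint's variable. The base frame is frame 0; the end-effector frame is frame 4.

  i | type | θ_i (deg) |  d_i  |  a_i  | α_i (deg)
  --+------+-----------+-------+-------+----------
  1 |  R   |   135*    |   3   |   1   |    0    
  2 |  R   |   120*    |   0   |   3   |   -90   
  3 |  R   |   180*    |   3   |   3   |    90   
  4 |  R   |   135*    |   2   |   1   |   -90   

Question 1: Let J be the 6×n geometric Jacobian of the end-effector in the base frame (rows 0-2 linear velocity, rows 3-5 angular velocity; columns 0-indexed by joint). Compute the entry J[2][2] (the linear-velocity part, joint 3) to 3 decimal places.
axis z_2 = (0.9659,-0.2588,0.0000); lever o_n−o_2 = (4.1742,1.2553,-2.0000)
cross product → J_v[:, 2] = (0.5176,1.9319,2.2929)
J_ω[:, 2] = z_2
entry J[2][2] = 2.2929

2.293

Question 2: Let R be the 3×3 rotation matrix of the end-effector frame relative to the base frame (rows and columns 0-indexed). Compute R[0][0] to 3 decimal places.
0.500

End-effector x-axis (col 0 of R) = (0.5000,-0.8660,0.0000)
R[0][0] = 0.5000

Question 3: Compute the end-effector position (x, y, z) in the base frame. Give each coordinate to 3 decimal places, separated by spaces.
2.691 -0.935 1.000

after link 1: o_1 = (-0.7071, 0.7071, 3.0000)
after link 2: o_2 = (-1.4836, -2.1907, 3.0000)
after link 3: o_3 = (2.1907, -0.0694, 3.0000)
after link 4: o_4 = (2.6907, -0.9354, 1.0000)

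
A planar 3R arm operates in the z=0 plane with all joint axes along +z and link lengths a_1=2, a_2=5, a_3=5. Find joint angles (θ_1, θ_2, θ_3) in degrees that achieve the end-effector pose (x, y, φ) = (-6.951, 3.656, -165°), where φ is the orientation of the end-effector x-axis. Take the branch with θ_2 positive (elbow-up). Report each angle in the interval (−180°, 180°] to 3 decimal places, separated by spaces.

wrist centre = target − a_3·(cos φ, sin φ) = (-2.1214, 4.9501)
cos θ_2 = (29.0037−2²−5²)/(2·2·5) = 0.0002; θ_2 = 89.9895° (elbow-up)
β = atan2(4.9501,-2.1214) = 113.1976°; ψ = atan2(5.0000,2.0009) = 68.1896°
θ_1 = β − ψ = 45.0081°
θ_3 = φ − θ_1 − θ_2 = 60.0024° (wrapped to (-180°,180°])

45.008 89.990 60.002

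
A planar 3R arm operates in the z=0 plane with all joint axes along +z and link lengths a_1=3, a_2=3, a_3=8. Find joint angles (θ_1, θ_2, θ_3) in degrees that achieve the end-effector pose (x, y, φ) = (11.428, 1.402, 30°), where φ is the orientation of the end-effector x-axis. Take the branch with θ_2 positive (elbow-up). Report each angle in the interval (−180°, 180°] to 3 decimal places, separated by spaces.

wrist centre = target − a_3·(cos φ, sin φ) = (4.4998, -2.5980)
cos θ_2 = (26.9978−3²−3²)/(2·3·3) = 0.4999; θ_2 = 60.0082° (elbow-up)
β = atan2(-2.5980,4.4998) = -30.0004°; ψ = atan2(2.5983,4.4996) = 30.0041°
θ_1 = β − ψ = -60.0045°
θ_3 = φ − θ_1 − θ_2 = 29.9963° (wrapped to (-180°,180°])

-60.004 60.008 29.996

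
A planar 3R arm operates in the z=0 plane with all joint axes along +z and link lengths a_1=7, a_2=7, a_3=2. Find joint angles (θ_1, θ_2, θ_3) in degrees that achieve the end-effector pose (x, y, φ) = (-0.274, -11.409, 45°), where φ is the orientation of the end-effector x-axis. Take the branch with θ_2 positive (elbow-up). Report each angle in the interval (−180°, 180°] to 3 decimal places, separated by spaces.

wrist centre = target − a_3·(cos φ, sin φ) = (-1.6882, -12.8232)
cos θ_2 = (167.2849−7²−7²)/(2·7·7) = 0.7070; θ_2 = 45.0096° (elbow-up)
β = atan2(-12.8232,-1.6882) = -97.5000°; ψ = atan2(4.9506,11.9489) = 22.5048°
θ_1 = β − ψ = -120.0048°
θ_3 = φ − θ_1 − θ_2 = 119.9952° (wrapped to (-180°,180°])

-120.005 45.010 119.995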